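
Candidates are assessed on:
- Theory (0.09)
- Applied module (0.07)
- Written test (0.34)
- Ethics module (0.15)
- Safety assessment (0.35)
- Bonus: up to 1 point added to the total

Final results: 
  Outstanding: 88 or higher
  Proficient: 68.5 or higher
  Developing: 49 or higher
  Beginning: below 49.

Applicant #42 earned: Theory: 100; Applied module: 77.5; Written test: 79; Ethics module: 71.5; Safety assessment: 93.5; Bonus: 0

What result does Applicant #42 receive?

Proficient

Weighted total:
  Theory 100 × 0.09 = 9
  Applied module 77.5 × 0.07 = 5.425
  Written test 79 × 0.34 = 26.86
  Ethics module 71.5 × 0.15 = 10.725
  Safety assessment 93.5 × 0.35 = 32.725
Sum = 84.735
Bonus: 84.735 + 0 = 84.735
84.735 is ≥ 68.5 and < 88 → Proficient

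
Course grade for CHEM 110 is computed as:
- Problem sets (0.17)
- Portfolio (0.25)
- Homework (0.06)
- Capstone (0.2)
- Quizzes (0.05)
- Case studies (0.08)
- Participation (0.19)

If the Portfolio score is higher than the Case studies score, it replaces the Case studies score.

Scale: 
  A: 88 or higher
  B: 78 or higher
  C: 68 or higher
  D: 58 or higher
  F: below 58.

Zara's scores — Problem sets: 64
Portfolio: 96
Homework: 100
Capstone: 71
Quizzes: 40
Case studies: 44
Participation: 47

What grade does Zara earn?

C

Portfolio (96) > Case studies (44), so Case studies counts as 96.
Weighted total:
  Problem sets 64 × 0.17 = 10.88
  Portfolio 96 × 0.25 = 24
  Homework 100 × 0.06 = 6
  Capstone 71 × 0.2 = 14.2
  Quizzes 40 × 0.05 = 2
  Case studies 96 × 0.08 = 7.68
  Participation 47 × 0.19 = 8.93
Sum = 73.69
73.69 is ≥ 68 and < 78 → C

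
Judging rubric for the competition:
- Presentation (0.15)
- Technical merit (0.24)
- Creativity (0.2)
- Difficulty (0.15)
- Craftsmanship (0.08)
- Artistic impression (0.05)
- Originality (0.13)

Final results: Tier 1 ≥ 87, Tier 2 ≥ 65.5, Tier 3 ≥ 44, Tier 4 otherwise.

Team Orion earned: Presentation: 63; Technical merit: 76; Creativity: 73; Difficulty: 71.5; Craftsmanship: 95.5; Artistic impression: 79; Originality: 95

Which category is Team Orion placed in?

Weighted total:
  Presentation 63 × 0.15 = 9.45
  Technical merit 76 × 0.24 = 18.24
  Creativity 73 × 0.2 = 14.6
  Difficulty 71.5 × 0.15 = 10.725
  Craftsmanship 95.5 × 0.08 = 7.64
  Artistic impression 79 × 0.05 = 3.95
  Originality 95 × 0.13 = 12.35
Sum = 76.955
76.955 is ≥ 65.5 and < 87 → Tier 2

Tier 2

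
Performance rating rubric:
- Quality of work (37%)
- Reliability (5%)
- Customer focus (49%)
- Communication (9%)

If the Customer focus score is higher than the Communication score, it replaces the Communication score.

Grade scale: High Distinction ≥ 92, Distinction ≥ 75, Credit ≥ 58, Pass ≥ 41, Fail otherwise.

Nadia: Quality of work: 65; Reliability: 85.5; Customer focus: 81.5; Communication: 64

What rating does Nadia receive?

Distinction

Customer focus (81.5) > Communication (64), so Communication counts as 81.5.
Weighted total:
  Quality of work 65 × 0.37 = 24.05
  Reliability 85.5 × 0.05 = 4.275
  Customer focus 81.5 × 0.49 = 39.935
  Communication 81.5 × 0.09 = 7.335
Sum = 75.595
75.595 is ≥ 75 and < 92 → Distinction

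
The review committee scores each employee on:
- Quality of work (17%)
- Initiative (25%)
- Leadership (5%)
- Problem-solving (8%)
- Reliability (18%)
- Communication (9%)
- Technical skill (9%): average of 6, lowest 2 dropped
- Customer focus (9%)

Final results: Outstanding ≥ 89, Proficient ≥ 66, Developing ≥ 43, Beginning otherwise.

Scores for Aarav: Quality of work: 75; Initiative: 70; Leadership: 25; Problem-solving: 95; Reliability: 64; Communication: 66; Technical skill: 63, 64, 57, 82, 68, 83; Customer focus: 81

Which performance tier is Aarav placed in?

Proficient

Technical skill: drop 57, 63 → average of remaining 4 = 297/4 = 74.25
Weighted total:
  Quality of work 75 × 0.17 = 12.75
  Initiative 70 × 0.25 = 17.5
  Leadership 25 × 0.05 = 1.25
  Problem-solving 95 × 0.08 = 7.6
  Reliability 64 × 0.18 = 11.52
  Communication 66 × 0.09 = 5.94
  Technical skill 74.25 × 0.09 = 6.6825
  Customer focus 81 × 0.09 = 7.29
Sum = 70.5325
70.5325 is ≥ 66 and < 89 → Proficient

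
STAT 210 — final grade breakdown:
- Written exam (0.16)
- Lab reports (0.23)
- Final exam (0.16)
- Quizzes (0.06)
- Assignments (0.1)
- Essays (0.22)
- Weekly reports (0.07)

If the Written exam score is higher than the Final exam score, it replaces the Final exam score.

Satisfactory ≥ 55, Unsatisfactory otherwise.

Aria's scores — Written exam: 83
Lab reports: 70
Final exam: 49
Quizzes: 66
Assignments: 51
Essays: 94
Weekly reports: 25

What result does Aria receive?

Satisfactory

Written exam (83) > Final exam (49), so Final exam counts as 83.
Weighted total:
  Written exam 83 × 0.16 = 13.28
  Lab reports 70 × 0.23 = 16.1
  Final exam 83 × 0.16 = 13.28
  Quizzes 66 × 0.06 = 3.96
  Assignments 51 × 0.1 = 5.1
  Essays 94 × 0.22 = 20.68
  Weekly reports 25 × 0.07 = 1.75
Sum = 74.15
74.15 ≥ 55 → Satisfactory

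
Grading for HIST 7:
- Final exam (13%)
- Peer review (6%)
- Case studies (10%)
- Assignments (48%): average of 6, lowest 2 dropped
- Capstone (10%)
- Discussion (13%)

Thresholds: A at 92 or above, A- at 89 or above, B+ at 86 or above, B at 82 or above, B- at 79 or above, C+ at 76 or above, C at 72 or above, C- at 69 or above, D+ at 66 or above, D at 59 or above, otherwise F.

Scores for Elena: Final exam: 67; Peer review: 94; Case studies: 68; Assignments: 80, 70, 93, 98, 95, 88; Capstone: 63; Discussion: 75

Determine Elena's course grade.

B

Assignments: drop 70, 80 → average of remaining 4 = 374/4 = 93.5
Weighted total:
  Final exam 67 × 0.13 = 8.71
  Peer review 94 × 0.06 = 5.64
  Case studies 68 × 0.1 = 6.8
  Assignments 93.5 × 0.48 = 44.88
  Capstone 63 × 0.1 = 6.3
  Discussion 75 × 0.13 = 9.75
Sum = 82.08
82.08 is ≥ 82 and < 86 → B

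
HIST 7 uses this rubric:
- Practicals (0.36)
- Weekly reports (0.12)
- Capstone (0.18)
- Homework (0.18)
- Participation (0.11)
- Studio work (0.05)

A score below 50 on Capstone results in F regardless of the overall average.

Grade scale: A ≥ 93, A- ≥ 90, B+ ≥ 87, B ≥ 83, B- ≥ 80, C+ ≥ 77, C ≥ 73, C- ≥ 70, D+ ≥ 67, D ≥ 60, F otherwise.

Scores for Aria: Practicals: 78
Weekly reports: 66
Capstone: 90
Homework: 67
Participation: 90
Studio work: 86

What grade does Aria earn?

C+

Capstone score 90 ≥ 50: minimum met.
Weighted total:
  Practicals 78 × 0.36 = 28.08
  Weekly reports 66 × 0.12 = 7.92
  Capstone 90 × 0.18 = 16.2
  Homework 67 × 0.18 = 12.06
  Participation 90 × 0.11 = 9.9
  Studio work 86 × 0.05 = 4.3
Sum = 78.46
78.46 is ≥ 77 and < 80 → C+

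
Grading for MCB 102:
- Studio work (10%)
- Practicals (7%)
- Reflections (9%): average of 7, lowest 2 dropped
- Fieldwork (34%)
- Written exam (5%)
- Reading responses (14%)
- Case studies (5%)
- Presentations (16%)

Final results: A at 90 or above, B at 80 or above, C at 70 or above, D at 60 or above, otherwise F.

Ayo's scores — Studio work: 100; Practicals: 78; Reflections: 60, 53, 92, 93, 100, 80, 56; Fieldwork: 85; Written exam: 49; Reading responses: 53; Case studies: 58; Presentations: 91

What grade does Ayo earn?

C

Reflections: drop 53, 56 → average of remaining 5 = 425/5 = 85
Weighted total:
  Studio work 100 × 0.1 = 10
  Practicals 78 × 0.07 = 5.46
  Reflections 85 × 0.09 = 7.65
  Fieldwork 85 × 0.34 = 28.9
  Written exam 49 × 0.05 = 2.45
  Reading responses 53 × 0.14 = 7.42
  Case studies 58 × 0.05 = 2.9
  Presentations 91 × 0.16 = 14.56
Sum = 79.34
79.34 is ≥ 70 and < 80 → C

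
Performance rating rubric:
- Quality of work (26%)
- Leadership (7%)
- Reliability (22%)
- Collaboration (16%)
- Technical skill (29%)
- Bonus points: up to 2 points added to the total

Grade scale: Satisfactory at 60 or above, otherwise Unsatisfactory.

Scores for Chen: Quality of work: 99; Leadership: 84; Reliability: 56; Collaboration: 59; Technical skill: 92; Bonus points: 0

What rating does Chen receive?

Satisfactory

Weighted total:
  Quality of work 99 × 0.26 = 25.74
  Leadership 84 × 0.07 = 5.88
  Reliability 56 × 0.22 = 12.32
  Collaboration 59 × 0.16 = 9.44
  Technical skill 92 × 0.29 = 26.68
Sum = 80.06
Bonus points: 80.06 + 0 = 80.06
80.06 ≥ 60 → Satisfactory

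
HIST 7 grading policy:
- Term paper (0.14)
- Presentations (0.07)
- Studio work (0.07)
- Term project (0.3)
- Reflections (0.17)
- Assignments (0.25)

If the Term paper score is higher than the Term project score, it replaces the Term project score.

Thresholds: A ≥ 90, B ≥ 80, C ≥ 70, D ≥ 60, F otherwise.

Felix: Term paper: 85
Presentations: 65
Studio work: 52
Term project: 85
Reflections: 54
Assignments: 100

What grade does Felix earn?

Term paper (85) ≤ Term project (85), so Term project stays at 85.
Weighted total:
  Term paper 85 × 0.14 = 11.9
  Presentations 65 × 0.07 = 4.55
  Studio work 52 × 0.07 = 3.64
  Term project 85 × 0.3 = 25.5
  Reflections 54 × 0.17 = 9.18
  Assignments 100 × 0.25 = 25
Sum = 79.77
79.77 is ≥ 70 and < 80 → C

C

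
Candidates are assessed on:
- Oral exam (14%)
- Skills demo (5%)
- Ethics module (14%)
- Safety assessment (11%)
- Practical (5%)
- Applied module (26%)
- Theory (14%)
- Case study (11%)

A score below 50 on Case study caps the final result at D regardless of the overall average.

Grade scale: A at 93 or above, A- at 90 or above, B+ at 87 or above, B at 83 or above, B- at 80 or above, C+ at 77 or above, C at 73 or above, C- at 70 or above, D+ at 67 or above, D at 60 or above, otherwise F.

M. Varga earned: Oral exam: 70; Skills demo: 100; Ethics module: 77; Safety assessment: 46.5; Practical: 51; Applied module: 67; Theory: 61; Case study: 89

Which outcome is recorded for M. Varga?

D+

Case study score 89 ≥ 50: minimum met.
Weighted total:
  Oral exam 70 × 0.14 = 9.8
  Skills demo 100 × 0.05 = 5
  Ethics module 77 × 0.14 = 10.78
  Safety assessment 46.5 × 0.11 = 5.115
  Practical 51 × 0.05 = 2.55
  Applied module 67 × 0.26 = 17.42
  Theory 61 × 0.14 = 8.54
  Case study 89 × 0.11 = 9.79
Sum = 68.995
68.995 is ≥ 67 and < 70 → D+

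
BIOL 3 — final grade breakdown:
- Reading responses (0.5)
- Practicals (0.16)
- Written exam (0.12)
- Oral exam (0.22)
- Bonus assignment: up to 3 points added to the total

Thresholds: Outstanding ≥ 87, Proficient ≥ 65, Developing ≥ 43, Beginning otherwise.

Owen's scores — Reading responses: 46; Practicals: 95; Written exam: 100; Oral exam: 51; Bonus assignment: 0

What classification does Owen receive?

Developing

Weighted total:
  Reading responses 46 × 0.5 = 23
  Practicals 95 × 0.16 = 15.2
  Written exam 100 × 0.12 = 12
  Oral exam 51 × 0.22 = 11.22
Sum = 61.42
Bonus assignment: 61.42 + 0 = 61.42
61.42 is ≥ 43 and < 65 → Developing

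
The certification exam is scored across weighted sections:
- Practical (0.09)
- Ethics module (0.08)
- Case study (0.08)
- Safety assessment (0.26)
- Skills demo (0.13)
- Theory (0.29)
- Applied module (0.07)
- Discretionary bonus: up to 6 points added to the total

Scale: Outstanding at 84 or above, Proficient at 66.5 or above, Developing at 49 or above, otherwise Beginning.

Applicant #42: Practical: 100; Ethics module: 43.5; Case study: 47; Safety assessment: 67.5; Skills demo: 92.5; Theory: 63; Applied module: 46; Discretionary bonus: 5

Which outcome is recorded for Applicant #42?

Proficient

Weighted total:
  Practical 100 × 0.09 = 9
  Ethics module 43.5 × 0.08 = 3.48
  Case study 47 × 0.08 = 3.76
  Safety assessment 67.5 × 0.26 = 17.55
  Skills demo 92.5 × 0.13 = 12.025
  Theory 63 × 0.29 = 18.27
  Applied module 46 × 0.07 = 3.22
Sum = 67.305
Discretionary bonus: 67.305 + 5 = 72.305
72.305 is ≥ 66.5 and < 84 → Proficient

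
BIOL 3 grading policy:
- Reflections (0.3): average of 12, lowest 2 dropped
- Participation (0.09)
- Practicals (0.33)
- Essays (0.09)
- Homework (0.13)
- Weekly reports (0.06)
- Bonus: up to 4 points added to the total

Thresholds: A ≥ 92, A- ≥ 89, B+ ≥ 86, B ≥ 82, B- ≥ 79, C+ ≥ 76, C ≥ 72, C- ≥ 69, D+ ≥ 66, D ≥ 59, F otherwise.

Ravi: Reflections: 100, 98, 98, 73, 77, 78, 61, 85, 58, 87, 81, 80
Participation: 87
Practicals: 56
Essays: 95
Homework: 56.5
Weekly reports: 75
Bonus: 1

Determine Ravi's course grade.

C

Reflections: drop 58, 61 → average of remaining 10 = 857/10 = 85.7
Weighted total:
  Reflections 85.7 × 0.3 = 25.71
  Participation 87 × 0.09 = 7.83
  Practicals 56 × 0.33 = 18.48
  Essays 95 × 0.09 = 8.55
  Homework 56.5 × 0.13 = 7.345
  Weekly reports 75 × 0.06 = 4.5
Sum = 72.415
Bonus: 72.415 + 1 = 73.415
73.415 is ≥ 72 and < 76 → C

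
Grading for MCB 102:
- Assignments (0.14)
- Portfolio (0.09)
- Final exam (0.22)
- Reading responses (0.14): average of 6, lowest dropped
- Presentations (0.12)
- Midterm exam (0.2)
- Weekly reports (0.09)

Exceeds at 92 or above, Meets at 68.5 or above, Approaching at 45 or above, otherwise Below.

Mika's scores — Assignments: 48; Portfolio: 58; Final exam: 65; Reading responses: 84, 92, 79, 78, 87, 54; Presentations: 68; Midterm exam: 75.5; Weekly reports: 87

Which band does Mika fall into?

Meets

Reading responses: drop 54 → average of remaining 5 = 420/5 = 84
Weighted total:
  Assignments 48 × 0.14 = 6.72
  Portfolio 58 × 0.09 = 5.22
  Final exam 65 × 0.22 = 14.3
  Reading responses 84 × 0.14 = 11.76
  Presentations 68 × 0.12 = 8.16
  Midterm exam 75.5 × 0.2 = 15.1
  Weekly reports 87 × 0.09 = 7.83
Sum = 69.09
69.09 is ≥ 68.5 and < 92 → Meets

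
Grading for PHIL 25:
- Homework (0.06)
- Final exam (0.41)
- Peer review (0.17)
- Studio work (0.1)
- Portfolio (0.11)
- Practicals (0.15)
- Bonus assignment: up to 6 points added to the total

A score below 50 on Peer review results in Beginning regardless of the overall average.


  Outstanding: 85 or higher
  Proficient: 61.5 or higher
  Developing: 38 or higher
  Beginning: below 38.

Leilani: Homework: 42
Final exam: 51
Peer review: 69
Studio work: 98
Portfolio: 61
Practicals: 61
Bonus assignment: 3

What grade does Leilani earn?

Peer review score 69 ≥ 50: minimum met.
Weighted total:
  Homework 42 × 0.06 = 2.52
  Final exam 51 × 0.41 = 20.91
  Peer review 69 × 0.17 = 11.73
  Studio work 98 × 0.1 = 9.8
  Portfolio 61 × 0.11 = 6.71
  Practicals 61 × 0.15 = 9.15
Sum = 60.82
Bonus assignment: 60.82 + 3 = 63.82
63.82 is ≥ 61.5 and < 85 → Proficient

Proficient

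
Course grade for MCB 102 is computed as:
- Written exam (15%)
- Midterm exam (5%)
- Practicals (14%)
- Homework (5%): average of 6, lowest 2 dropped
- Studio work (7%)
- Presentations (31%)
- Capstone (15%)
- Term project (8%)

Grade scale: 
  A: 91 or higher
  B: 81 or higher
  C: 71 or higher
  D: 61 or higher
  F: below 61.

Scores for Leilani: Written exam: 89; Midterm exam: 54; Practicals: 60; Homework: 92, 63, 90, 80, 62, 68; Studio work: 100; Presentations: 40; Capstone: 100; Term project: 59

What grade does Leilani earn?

Homework: drop 62, 63 → average of remaining 4 = 330/4 = 82.5
Weighted total:
  Written exam 89 × 0.15 = 13.35
  Midterm exam 54 × 0.05 = 2.7
  Practicals 60 × 0.14 = 8.4
  Homework 82.5 × 0.05 = 4.125
  Studio work 100 × 0.07 = 7
  Presentations 40 × 0.31 = 12.4
  Capstone 100 × 0.15 = 15
  Term project 59 × 0.08 = 4.72
Sum = 67.695
67.695 is ≥ 61 and < 71 → D

D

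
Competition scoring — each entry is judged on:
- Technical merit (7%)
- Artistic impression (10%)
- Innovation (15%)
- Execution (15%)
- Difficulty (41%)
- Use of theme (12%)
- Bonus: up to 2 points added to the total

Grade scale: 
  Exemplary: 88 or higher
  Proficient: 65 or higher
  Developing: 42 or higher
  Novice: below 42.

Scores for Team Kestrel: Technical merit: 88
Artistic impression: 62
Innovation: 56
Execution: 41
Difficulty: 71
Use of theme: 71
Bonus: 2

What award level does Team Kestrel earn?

Weighted total:
  Technical merit 88 × 0.07 = 6.16
  Artistic impression 62 × 0.1 = 6.2
  Innovation 56 × 0.15 = 8.4
  Execution 41 × 0.15 = 6.15
  Difficulty 71 × 0.41 = 29.11
  Use of theme 71 × 0.12 = 8.52
Sum = 64.54
Bonus: 64.54 + 2 = 66.54
66.54 is ≥ 65 and < 88 → Proficient

Proficient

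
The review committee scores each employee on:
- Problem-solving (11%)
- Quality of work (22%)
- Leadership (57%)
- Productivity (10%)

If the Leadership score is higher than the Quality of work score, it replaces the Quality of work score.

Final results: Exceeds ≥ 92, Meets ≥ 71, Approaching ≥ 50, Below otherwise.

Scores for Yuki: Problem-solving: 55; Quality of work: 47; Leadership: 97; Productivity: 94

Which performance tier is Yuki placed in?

Exceeds

Leadership (97) > Quality of work (47), so Quality of work counts as 97.
Weighted total:
  Problem-solving 55 × 0.11 = 6.05
  Quality of work 97 × 0.22 = 21.34
  Leadership 97 × 0.57 = 55.29
  Productivity 94 × 0.1 = 9.4
Sum = 92.08
92.08 ≥ 92 → Exceeds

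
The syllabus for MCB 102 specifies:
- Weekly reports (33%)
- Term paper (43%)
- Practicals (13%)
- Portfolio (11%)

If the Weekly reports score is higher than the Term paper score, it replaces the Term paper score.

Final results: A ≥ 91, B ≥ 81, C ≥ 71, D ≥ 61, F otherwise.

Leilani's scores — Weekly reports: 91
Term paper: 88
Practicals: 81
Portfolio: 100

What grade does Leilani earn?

B

Weekly reports (91) > Term paper (88), so Term paper counts as 91.
Weighted total:
  Weekly reports 91 × 0.33 = 30.03
  Term paper 91 × 0.43 = 39.13
  Practicals 81 × 0.13 = 10.53
  Portfolio 100 × 0.11 = 11
Sum = 90.69
90.69 is ≥ 81 and < 91 → B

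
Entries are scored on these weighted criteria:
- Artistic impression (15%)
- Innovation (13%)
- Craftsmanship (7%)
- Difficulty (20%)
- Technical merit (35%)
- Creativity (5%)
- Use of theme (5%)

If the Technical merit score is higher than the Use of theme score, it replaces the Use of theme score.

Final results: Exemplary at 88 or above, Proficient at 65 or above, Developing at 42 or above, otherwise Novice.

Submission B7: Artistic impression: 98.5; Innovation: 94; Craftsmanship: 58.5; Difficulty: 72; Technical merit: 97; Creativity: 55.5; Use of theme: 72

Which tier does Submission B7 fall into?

Technical merit (97) > Use of theme (72), so Use of theme counts as 97.
Weighted total:
  Artistic impression 98.5 × 0.15 = 14.775
  Innovation 94 × 0.13 = 12.22
  Craftsmanship 58.5 × 0.07 = 4.095
  Difficulty 72 × 0.2 = 14.4
  Technical merit 97 × 0.35 = 33.95
  Creativity 55.5 × 0.05 = 2.775
  Use of theme 97 × 0.05 = 4.85
Sum = 87.065
87.065 is ≥ 65 and < 88 → Proficient

Proficient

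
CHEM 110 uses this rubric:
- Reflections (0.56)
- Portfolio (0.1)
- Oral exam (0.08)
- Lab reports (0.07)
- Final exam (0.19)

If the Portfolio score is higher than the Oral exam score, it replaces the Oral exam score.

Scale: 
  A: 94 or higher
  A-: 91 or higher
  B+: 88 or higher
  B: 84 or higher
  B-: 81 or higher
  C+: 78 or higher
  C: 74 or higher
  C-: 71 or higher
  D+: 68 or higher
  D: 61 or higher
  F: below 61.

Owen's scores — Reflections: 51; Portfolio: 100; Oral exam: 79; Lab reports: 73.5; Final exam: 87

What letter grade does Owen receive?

Portfolio (100) > Oral exam (79), so Oral exam counts as 100.
Weighted total:
  Reflections 51 × 0.56 = 28.56
  Portfolio 100 × 0.1 = 10
  Oral exam 100 × 0.08 = 8
  Lab reports 73.5 × 0.07 = 5.145
  Final exam 87 × 0.19 = 16.53
Sum = 68.235
68.235 is ≥ 68 and < 71 → D+

D+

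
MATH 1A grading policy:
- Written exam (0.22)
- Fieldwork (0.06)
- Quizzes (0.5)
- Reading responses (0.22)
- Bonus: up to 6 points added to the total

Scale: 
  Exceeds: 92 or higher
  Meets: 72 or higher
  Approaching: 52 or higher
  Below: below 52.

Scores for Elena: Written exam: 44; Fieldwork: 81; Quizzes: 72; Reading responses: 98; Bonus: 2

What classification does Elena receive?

Weighted total:
  Written exam 44 × 0.22 = 9.68
  Fieldwork 81 × 0.06 = 4.86
  Quizzes 72 × 0.5 = 36
  Reading responses 98 × 0.22 = 21.56
Sum = 72.1
Bonus: 72.1 + 2 = 74.1
74.1 is ≥ 72 and < 92 → Meets

Meets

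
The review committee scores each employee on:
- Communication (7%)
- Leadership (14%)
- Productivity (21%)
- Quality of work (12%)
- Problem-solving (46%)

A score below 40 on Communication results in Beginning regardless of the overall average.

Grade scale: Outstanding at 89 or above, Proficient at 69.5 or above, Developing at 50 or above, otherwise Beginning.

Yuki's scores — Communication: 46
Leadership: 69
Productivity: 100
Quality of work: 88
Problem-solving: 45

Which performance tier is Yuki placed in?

Communication score 46 ≥ 40: minimum met.
Weighted total:
  Communication 46 × 0.07 = 3.22
  Leadership 69 × 0.14 = 9.66
  Productivity 100 × 0.21 = 21
  Quality of work 88 × 0.12 = 10.56
  Problem-solving 45 × 0.46 = 20.7
Sum = 65.14
65.14 is ≥ 50 and < 69.5 → Developing

Developing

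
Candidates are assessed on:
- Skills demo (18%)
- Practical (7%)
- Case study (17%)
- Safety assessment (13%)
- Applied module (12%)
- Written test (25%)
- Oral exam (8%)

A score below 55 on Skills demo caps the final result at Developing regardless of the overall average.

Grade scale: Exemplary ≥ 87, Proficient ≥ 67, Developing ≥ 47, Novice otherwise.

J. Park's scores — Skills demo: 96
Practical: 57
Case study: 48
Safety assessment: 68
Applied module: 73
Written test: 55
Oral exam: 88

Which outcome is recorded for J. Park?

Skills demo score 96 ≥ 55: minimum met.
Weighted total:
  Skills demo 96 × 0.18 = 17.28
  Practical 57 × 0.07 = 3.99
  Case study 48 × 0.17 = 8.16
  Safety assessment 68 × 0.13 = 8.84
  Applied module 73 × 0.12 = 8.76
  Written test 55 × 0.25 = 13.75
  Oral exam 88 × 0.08 = 7.04
Sum = 67.82
67.82 is ≥ 67 and < 87 → Proficient

Proficient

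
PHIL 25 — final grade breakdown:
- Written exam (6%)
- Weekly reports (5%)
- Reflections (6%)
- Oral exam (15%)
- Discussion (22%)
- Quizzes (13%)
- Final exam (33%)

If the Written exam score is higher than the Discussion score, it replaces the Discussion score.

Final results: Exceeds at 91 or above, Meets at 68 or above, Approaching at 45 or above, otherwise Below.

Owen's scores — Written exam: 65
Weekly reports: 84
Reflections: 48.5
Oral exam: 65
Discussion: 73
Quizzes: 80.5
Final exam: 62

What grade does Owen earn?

Written exam (65) ≤ Discussion (73), so Discussion stays at 73.
Weighted total:
  Written exam 65 × 0.06 = 3.9
  Weekly reports 84 × 0.05 = 4.2
  Reflections 48.5 × 0.06 = 2.91
  Oral exam 65 × 0.15 = 9.75
  Discussion 73 × 0.22 = 16.06
  Quizzes 80.5 × 0.13 = 10.465
  Final exam 62 × 0.33 = 20.46
Sum = 67.745
67.745 is ≥ 45 and < 68 → Approaching

Approaching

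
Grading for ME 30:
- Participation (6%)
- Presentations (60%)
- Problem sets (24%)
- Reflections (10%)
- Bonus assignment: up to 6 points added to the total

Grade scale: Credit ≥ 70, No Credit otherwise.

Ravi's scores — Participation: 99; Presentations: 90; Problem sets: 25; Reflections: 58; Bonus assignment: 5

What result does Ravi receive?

Weighted total:
  Participation 99 × 0.06 = 5.94
  Presentations 90 × 0.6 = 54
  Problem sets 25 × 0.24 = 6
  Reflections 58 × 0.1 = 5.8
Sum = 71.74
Bonus assignment: 71.74 + 5 = 76.74
76.74 ≥ 70 → Credit

Credit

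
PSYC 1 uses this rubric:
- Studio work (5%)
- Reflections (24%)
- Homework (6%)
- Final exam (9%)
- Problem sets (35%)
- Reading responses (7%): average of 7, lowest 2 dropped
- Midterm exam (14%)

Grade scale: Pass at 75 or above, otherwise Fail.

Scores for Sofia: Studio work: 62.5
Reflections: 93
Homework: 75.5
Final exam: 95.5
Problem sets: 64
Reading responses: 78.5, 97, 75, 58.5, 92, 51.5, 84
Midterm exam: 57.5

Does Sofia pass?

Fail

Reading responses: drop 51.5, 58.5 → average of remaining 5 = 426.5/5 = 85.3
Weighted total:
  Studio work 62.5 × 0.05 = 3.125
  Reflections 93 × 0.24 = 22.32
  Homework 75.5 × 0.06 = 4.53
  Final exam 95.5 × 0.09 = 8.595
  Problem sets 64 × 0.35 = 22.4
  Reading responses 85.3 × 0.07 = 5.971
  Midterm exam 57.5 × 0.14 = 8.05
Sum = 74.991
74.991 < 75 → Fail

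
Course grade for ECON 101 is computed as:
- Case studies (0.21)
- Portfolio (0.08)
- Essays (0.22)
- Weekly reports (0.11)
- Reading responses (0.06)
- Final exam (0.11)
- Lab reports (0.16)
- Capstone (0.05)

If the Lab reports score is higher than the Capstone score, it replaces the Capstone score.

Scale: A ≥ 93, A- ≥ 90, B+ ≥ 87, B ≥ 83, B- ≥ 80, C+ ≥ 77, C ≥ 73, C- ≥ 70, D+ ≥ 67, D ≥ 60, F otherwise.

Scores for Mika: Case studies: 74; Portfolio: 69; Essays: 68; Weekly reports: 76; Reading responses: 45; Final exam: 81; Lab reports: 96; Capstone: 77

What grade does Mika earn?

Lab reports (96) > Capstone (77), so Capstone counts as 96.
Weighted total:
  Case studies 74 × 0.21 = 15.54
  Portfolio 69 × 0.08 = 5.52
  Essays 68 × 0.22 = 14.96
  Weekly reports 76 × 0.11 = 8.36
  Reading responses 45 × 0.06 = 2.7
  Final exam 81 × 0.11 = 8.91
  Lab reports 96 × 0.16 = 15.36
  Capstone 96 × 0.05 = 4.8
Sum = 76.15
76.15 is ≥ 73 and < 77 → C

C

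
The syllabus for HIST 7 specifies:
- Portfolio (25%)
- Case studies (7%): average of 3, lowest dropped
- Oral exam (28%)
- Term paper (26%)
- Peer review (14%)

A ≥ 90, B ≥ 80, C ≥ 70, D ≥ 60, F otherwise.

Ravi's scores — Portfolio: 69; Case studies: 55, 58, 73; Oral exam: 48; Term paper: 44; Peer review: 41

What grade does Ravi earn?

Case studies: drop 55 → average of remaining 2 = 131/2 = 65.5
Weighted total:
  Portfolio 69 × 0.25 = 17.25
  Case studies 65.5 × 0.07 = 4.585
  Oral exam 48 × 0.28 = 13.44
  Term paper 44 × 0.26 = 11.44
  Peer review 41 × 0.14 = 5.74
Sum = 52.455
52.455 < 60 → F

F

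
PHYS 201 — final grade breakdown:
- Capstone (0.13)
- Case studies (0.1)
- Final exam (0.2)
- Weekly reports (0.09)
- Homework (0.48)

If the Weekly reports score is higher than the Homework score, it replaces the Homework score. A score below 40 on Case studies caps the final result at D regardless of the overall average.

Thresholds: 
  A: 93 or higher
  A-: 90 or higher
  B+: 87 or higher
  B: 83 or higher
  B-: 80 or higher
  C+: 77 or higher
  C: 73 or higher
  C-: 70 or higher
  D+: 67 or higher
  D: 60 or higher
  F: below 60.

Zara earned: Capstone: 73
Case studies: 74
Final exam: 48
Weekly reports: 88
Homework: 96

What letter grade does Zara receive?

Weekly reports (88) ≤ Homework (96), so Homework stays at 96.
Case studies score 74 ≥ 40: minimum met.
Weighted total:
  Capstone 73 × 0.13 = 9.49
  Case studies 74 × 0.1 = 7.4
  Final exam 48 × 0.2 = 9.6
  Weekly reports 88 × 0.09 = 7.92
  Homework 96 × 0.48 = 46.08
Sum = 80.49
80.49 is ≥ 80 and < 83 → B-

B-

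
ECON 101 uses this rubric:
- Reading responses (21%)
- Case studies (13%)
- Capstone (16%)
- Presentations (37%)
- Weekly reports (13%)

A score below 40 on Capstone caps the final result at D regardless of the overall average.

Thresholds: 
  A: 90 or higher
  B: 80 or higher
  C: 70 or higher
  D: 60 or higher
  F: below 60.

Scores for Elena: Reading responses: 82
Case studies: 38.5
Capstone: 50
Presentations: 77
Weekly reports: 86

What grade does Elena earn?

D

Capstone score 50 ≥ 40: minimum met.
Weighted total:
  Reading responses 82 × 0.21 = 17.22
  Case studies 38.5 × 0.13 = 5.005
  Capstone 50 × 0.16 = 8
  Presentations 77 × 0.37 = 28.49
  Weekly reports 86 × 0.13 = 11.18
Sum = 69.895
69.895 is ≥ 60 and < 70 → D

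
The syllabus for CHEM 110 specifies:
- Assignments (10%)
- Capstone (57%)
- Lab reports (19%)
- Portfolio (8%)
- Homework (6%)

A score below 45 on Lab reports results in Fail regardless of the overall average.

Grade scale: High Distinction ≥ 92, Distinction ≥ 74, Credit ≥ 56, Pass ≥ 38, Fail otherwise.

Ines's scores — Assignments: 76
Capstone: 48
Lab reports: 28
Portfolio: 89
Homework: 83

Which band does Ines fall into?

Lab reports score 28 < 45: minimum not met.
Weighted total:
  Assignments 76 × 0.1 = 7.6
  Capstone 48 × 0.57 = 27.36
  Lab reports 28 × 0.19 = 5.32
  Portfolio 89 × 0.08 = 7.12
  Homework 83 × 0.06 = 4.98
Sum = 52.38
Because the Lab reports minimum was not met, the result is Fail.

Fail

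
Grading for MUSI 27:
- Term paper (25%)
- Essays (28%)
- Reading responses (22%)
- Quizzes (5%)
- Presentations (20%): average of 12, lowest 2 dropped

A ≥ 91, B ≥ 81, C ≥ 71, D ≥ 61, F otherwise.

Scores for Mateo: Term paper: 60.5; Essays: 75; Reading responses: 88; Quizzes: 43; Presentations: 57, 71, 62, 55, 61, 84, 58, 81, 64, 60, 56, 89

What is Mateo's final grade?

Presentations: drop 55, 56 → average of remaining 10 = 687/10 = 68.7
Weighted total:
  Term paper 60.5 × 0.25 = 15.125
  Essays 75 × 0.28 = 21
  Reading responses 88 × 0.22 = 19.36
  Quizzes 43 × 0.05 = 2.15
  Presentations 68.7 × 0.2 = 13.74
Sum = 71.375
71.375 is ≥ 71 and < 81 → C

C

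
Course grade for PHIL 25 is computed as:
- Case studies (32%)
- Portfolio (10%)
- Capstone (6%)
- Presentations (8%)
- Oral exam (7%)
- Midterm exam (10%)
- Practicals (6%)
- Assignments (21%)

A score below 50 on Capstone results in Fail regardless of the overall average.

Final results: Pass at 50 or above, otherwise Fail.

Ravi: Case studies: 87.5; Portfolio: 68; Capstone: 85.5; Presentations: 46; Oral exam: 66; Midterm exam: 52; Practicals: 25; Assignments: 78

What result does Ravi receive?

Pass

Capstone score 85.5 ≥ 50: minimum met.
Weighted total:
  Case studies 87.5 × 0.32 = 28
  Portfolio 68 × 0.1 = 6.8
  Capstone 85.5 × 0.06 = 5.13
  Presentations 46 × 0.08 = 3.68
  Oral exam 66 × 0.07 = 4.62
  Midterm exam 52 × 0.1 = 5.2
  Practicals 25 × 0.06 = 1.5
  Assignments 78 × 0.21 = 16.38
Sum = 71.31
71.31 ≥ 50 → Pass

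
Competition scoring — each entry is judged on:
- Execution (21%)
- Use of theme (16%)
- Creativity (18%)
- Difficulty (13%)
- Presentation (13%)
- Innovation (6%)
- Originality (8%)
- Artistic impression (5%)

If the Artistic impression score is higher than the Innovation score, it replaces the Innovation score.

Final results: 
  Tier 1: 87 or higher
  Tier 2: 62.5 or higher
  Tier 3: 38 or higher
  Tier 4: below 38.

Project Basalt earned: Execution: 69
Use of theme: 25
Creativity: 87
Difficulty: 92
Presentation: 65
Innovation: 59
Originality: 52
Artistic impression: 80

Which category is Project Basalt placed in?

Tier 2

Artistic impression (80) > Innovation (59), so Innovation counts as 80.
Weighted total:
  Execution 69 × 0.21 = 14.49
  Use of theme 25 × 0.16 = 4
  Creativity 87 × 0.18 = 15.66
  Difficulty 92 × 0.13 = 11.96
  Presentation 65 × 0.13 = 8.45
  Innovation 80 × 0.06 = 4.8
  Originality 52 × 0.08 = 4.16
  Artistic impression 80 × 0.05 = 4
Sum = 67.52
67.52 is ≥ 62.5 and < 87 → Tier 2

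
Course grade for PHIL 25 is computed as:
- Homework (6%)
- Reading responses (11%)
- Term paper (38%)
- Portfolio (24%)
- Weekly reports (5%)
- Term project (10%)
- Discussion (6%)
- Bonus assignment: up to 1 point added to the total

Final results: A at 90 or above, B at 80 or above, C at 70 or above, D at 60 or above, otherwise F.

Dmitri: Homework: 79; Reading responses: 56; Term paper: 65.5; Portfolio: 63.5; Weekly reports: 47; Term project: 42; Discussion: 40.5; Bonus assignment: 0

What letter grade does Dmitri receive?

Weighted total:
  Homework 79 × 0.06 = 4.74
  Reading responses 56 × 0.11 = 6.16
  Term paper 65.5 × 0.38 = 24.89
  Portfolio 63.5 × 0.24 = 15.24
  Weekly reports 47 × 0.05 = 2.35
  Term project 42 × 0.1 = 4.2
  Discussion 40.5 × 0.06 = 2.43
Sum = 60.01
Bonus assignment: 60.01 + 0 = 60.01
60.01 is ≥ 60 and < 70 → D

D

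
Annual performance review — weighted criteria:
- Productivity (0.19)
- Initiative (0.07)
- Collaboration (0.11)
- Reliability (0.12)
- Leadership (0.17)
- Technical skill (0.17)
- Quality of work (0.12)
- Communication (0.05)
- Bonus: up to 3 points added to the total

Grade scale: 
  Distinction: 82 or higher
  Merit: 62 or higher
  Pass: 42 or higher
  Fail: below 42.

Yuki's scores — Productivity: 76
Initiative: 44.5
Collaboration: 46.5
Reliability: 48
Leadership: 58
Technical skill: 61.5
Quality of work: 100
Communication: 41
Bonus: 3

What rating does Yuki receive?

Merit

Weighted total:
  Productivity 76 × 0.19 = 14.44
  Initiative 44.5 × 0.07 = 3.115
  Collaboration 46.5 × 0.11 = 5.115
  Reliability 48 × 0.12 = 5.76
  Leadership 58 × 0.17 = 9.86
  Technical skill 61.5 × 0.17 = 10.455
  Quality of work 100 × 0.12 = 12
  Communication 41 × 0.05 = 2.05
Sum = 62.795
Bonus: 62.795 + 3 = 65.795
65.795 is ≥ 62 and < 82 → Merit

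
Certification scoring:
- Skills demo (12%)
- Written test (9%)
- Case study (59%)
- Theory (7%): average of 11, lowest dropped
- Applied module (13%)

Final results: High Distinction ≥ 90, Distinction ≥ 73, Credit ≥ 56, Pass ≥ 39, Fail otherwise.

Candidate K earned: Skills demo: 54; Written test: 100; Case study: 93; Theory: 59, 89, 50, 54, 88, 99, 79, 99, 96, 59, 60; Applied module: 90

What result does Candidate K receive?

Theory: drop 50 → average of remaining 10 = 782/10 = 78.2
Weighted total:
  Skills demo 54 × 0.12 = 6.48
  Written test 100 × 0.09 = 9
  Case study 93 × 0.59 = 54.87
  Theory 78.2 × 0.07 = 5.474
  Applied module 90 × 0.13 = 11.7
Sum = 87.524
87.524 is ≥ 73 and < 90 → Distinction

Distinction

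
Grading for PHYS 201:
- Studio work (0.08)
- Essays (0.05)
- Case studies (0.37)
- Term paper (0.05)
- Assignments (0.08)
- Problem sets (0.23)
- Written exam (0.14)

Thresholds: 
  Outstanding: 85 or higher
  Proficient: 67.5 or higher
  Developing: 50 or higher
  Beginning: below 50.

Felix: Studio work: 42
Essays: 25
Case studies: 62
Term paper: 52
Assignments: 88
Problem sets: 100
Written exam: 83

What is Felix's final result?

Weighted total:
  Studio work 42 × 0.08 = 3.36
  Essays 25 × 0.05 = 1.25
  Case studies 62 × 0.37 = 22.94
  Term paper 52 × 0.05 = 2.6
  Assignments 88 × 0.08 = 7.04
  Problem sets 100 × 0.23 = 23
  Written exam 83 × 0.14 = 11.62
Sum = 71.81
71.81 is ≥ 67.5 and < 85 → Proficient

Proficient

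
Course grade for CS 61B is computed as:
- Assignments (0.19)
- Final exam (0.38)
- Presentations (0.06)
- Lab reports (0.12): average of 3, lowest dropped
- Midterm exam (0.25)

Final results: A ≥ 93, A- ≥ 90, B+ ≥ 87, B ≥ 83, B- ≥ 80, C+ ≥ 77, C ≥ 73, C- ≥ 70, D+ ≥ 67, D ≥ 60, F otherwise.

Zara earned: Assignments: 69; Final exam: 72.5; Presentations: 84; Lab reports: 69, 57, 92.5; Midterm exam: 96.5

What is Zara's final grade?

Lab reports: drop 57 → average of remaining 2 = 161.5/2 = 80.75
Weighted total:
  Assignments 69 × 0.19 = 13.11
  Final exam 72.5 × 0.38 = 27.55
  Presentations 84 × 0.06 = 5.04
  Lab reports 80.75 × 0.12 = 9.69
  Midterm exam 96.5 × 0.25 = 24.125
Sum = 79.515
79.515 is ≥ 77 and < 80 → C+

C+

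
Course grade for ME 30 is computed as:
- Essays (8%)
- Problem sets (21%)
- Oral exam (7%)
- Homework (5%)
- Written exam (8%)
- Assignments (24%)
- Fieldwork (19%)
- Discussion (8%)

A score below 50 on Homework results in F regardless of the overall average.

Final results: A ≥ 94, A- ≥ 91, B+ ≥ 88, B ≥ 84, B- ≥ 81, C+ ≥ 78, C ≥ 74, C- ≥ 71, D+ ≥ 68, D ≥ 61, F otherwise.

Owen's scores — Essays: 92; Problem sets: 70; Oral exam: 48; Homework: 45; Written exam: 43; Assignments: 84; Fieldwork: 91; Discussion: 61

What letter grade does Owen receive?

F

Homework score 45 < 50: minimum not met.
Weighted total:
  Essays 92 × 0.08 = 7.36
  Problem sets 70 × 0.21 = 14.7
  Oral exam 48 × 0.07 = 3.36
  Homework 45 × 0.05 = 2.25
  Written exam 43 × 0.08 = 3.44
  Assignments 84 × 0.24 = 20.16
  Fieldwork 91 × 0.19 = 17.29
  Discussion 61 × 0.08 = 4.88
Sum = 73.44
Because the Homework minimum was not met, the result is F.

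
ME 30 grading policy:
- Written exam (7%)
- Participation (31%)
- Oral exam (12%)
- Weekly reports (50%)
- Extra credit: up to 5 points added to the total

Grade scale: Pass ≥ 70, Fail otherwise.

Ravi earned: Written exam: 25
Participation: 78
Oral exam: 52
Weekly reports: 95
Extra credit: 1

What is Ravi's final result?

Pass

Weighted total:
  Written exam 25 × 0.07 = 1.75
  Participation 78 × 0.31 = 24.18
  Oral exam 52 × 0.12 = 6.24
  Weekly reports 95 × 0.5 = 47.5
Sum = 79.67
Extra credit: 79.67 + 1 = 80.67
80.67 ≥ 70 → Pass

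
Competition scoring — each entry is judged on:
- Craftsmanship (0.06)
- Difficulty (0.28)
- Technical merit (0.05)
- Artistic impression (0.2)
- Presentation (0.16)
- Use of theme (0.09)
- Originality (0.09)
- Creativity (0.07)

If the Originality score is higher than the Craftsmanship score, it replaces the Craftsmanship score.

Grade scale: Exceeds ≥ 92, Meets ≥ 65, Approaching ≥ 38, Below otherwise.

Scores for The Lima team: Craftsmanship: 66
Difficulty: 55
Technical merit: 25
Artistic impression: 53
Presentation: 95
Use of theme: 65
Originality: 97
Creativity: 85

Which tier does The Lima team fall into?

Originality (97) > Craftsmanship (66), so Craftsmanship counts as 97.
Weighted total:
  Craftsmanship 97 × 0.06 = 5.82
  Difficulty 55 × 0.28 = 15.4
  Technical merit 25 × 0.05 = 1.25
  Artistic impression 53 × 0.2 = 10.6
  Presentation 95 × 0.16 = 15.2
  Use of theme 65 × 0.09 = 5.85
  Originality 97 × 0.09 = 8.73
  Creativity 85 × 0.07 = 5.95
Sum = 68.8
68.8 is ≥ 65 and < 92 → Meets

Meets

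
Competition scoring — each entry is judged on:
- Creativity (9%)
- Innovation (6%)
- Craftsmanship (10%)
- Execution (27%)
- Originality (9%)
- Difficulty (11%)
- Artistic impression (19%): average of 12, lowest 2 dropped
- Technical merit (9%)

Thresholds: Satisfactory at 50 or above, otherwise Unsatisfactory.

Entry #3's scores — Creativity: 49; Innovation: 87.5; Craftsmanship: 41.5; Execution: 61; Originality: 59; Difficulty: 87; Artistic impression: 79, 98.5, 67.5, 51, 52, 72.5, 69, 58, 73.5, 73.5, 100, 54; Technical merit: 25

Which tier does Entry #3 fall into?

Artistic impression: drop 51, 52 → average of remaining 10 = 745.5/10 = 74.55
Weighted total:
  Creativity 49 × 0.09 = 4.41
  Innovation 87.5 × 0.06 = 5.25
  Craftsmanship 41.5 × 0.1 = 4.15
  Execution 61 × 0.27 = 16.47
  Originality 59 × 0.09 = 5.31
  Difficulty 87 × 0.11 = 9.57
  Artistic impression 74.55 × 0.19 = 14.1645
  Technical merit 25 × 0.09 = 2.25
Sum = 61.5745
61.5745 ≥ 50 → Satisfactory

Satisfactory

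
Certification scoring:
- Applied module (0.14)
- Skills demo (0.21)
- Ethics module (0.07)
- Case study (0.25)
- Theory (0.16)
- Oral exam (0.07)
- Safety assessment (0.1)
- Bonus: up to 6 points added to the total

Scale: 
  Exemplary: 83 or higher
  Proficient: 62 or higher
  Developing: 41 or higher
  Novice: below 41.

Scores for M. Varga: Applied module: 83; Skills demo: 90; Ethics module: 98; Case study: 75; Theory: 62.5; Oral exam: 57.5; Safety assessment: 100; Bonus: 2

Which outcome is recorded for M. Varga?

Proficient

Weighted total:
  Applied module 83 × 0.14 = 11.62
  Skills demo 90 × 0.21 = 18.9
  Ethics module 98 × 0.07 = 6.86
  Case study 75 × 0.25 = 18.75
  Theory 62.5 × 0.16 = 10
  Oral exam 57.5 × 0.07 = 4.025
  Safety assessment 100 × 0.1 = 10
Sum = 80.155
Bonus: 80.155 + 2 = 82.155
82.155 is ≥ 62 and < 83 → Proficient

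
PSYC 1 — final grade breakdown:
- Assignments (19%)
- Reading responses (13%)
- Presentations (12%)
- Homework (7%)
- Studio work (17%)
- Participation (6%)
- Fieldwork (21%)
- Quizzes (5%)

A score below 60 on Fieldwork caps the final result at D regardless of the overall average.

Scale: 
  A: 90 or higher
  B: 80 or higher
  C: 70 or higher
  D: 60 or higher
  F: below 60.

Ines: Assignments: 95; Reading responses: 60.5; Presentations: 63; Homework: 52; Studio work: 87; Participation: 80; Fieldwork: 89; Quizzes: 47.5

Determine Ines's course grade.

Fieldwork score 89 ≥ 60: minimum met.
Weighted total:
  Assignments 95 × 0.19 = 18.05
  Reading responses 60.5 × 0.13 = 7.865
  Presentations 63 × 0.12 = 7.56
  Homework 52 × 0.07 = 3.64
  Studio work 87 × 0.17 = 14.79
  Participation 80 × 0.06 = 4.8
  Fieldwork 89 × 0.21 = 18.69
  Quizzes 47.5 × 0.05 = 2.375
Sum = 77.77
77.77 is ≥ 70 and < 80 → C

C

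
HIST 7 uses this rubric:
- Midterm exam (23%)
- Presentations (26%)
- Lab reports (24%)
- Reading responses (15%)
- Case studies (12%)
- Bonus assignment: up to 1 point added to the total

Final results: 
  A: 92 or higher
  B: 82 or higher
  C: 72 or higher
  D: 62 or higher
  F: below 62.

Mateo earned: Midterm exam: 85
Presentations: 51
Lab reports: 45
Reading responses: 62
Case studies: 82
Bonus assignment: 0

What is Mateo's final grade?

D

Weighted total:
  Midterm exam 85 × 0.23 = 19.55
  Presentations 51 × 0.26 = 13.26
  Lab reports 45 × 0.24 = 10.8
  Reading responses 62 × 0.15 = 9.3
  Case studies 82 × 0.12 = 9.84
Sum = 62.75
Bonus assignment: 62.75 + 0 = 62.75
62.75 is ≥ 62 and < 72 → D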